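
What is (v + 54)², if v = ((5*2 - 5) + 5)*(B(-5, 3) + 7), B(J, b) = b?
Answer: 23716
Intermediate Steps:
v = 100 (v = ((5*2 - 5) + 5)*(3 + 7) = ((10 - 5) + 5)*10 = (5 + 5)*10 = 10*10 = 100)
(v + 54)² = (100 + 54)² = 154² = 23716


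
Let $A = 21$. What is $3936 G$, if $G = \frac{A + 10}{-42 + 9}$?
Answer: $- \frac{40672}{11} \approx -3697.5$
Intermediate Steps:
$G = - \frac{31}{33}$ ($G = \frac{21 + 10}{-42 + 9} = \frac{31}{-33} = 31 \left(- \frac{1}{33}\right) = - \frac{31}{33} \approx -0.93939$)
$3936 G = 3936 \left(- \frac{31}{33}\right) = - \frac{40672}{11}$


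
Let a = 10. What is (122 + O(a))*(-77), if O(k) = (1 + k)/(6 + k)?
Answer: -151151/16 ≈ -9446.9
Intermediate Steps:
O(k) = (1 + k)/(6 + k)
(122 + O(a))*(-77) = (122 + (1 + 10)/(6 + 10))*(-77) = (122 + 11/16)*(-77) = (1963/16)*(-77) = -151151/16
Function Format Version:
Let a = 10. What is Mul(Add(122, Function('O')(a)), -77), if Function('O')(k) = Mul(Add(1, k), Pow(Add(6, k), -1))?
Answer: Rational(-151151, 16) ≈ -9446.9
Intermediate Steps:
Function('O')(k) = Mul(Pow(Add(6, k), -1), Add(1, k))
Mul(Add(122, Function('O')(a)), -77) = Mul(Add(122, Mul(Pow(Add(6, 10), -1), Add(1, 10))), -77) = Mul(Add(122, Mul(Pow(16, -1), 11)), -77) = Mul(Add(122, Mul(Rational(1, 16), 11)), -77) = Mul(Add(122, Rational(11, 16)), -77) = Mul(Rational(1963, 16), -77) = Rational(-151151, 16)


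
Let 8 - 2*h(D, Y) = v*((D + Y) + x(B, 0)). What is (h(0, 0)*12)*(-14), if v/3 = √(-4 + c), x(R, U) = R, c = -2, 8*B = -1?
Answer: -672 - 63*I*√6/2 ≈ -672.0 - 77.159*I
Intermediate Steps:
B = -⅛ (B = (⅛)*(-1) = -⅛ ≈ -0.12500)
v = 3*I*√6 (v = 3*√(-4 - 2) = 3*√(-6) = 3*(I*√6) = 3*I*√6 ≈ 7.3485*I)
h(D, Y) = 4 - 3*I*√6*(-⅛ + D + Y)/2 (h(D, Y) = 4 - 3*I*√6*((D + Y) - ⅛)/2 = 4 - 3*I*√6*(-⅛ + D + Y)/2)
(h(0, 0)*12)*(-14) = ((4 + 3*I*√6/16 - 3/2*I*0*√6 - 3/2*I*0*√6)*12)*(-14) = ((4 + 3*I*√6/16 + 0 + 0)*12)*(-14) = ((4 + 3*I*√6/16)*12)*(-14) = (48 + 9*I*√6/4)*(-14) = -672 - 63*I*√6/2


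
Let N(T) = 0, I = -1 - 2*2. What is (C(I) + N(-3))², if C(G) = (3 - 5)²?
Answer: 16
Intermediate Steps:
I = -5 (I = -1 - 4 = -5)
C(G) = 4 (C(G) = (-2)² = 4)
(C(I) + N(-3))² = (4 + 0)² = 4² = 16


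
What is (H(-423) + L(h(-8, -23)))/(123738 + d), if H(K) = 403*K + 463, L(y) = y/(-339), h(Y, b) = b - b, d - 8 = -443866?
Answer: 85003/160060 ≈ 0.53107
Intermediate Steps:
d = -443858 (d = 8 - 443866 = -443858)
h(Y, b) = 0
L(y) = -y/339 (L(y) = y*(-1/339) = -y/339)
H(K) = 463 + 403*K
(H(-423) + L(h(-8, -23)))/(123738 + d) = ((463 + 403*(-423)) - 1/339*0)/(123738 - 443858) = ((463 - 170469) + 0)/(-320120) = (-170006 + 0)*(-1/320120) = -170006*(-1/320120) = 85003/160060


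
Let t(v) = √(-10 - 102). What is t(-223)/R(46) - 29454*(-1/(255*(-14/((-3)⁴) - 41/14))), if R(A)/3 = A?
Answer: -11133612/298945 + 2*I*√7/69 ≈ -37.243 + 0.076688*I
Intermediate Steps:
t(v) = 4*I*√7 (t(v) = √(-112) = 4*I*√7)
R(A) = 3*A
t(-223)/R(46) - 29454*(-1/(255*(-14/((-3)⁴) - 41/14))) = (4*I*√7)/((3*46)) - 29454*(-1/(255*(-14/((-3)⁴) - 41/14))) = (4*I*√7)/138 - 29454*(-1/(255*(-14/81 - 41*1/14))) = (4*I*√7)*(1/138) - 29454*(-1/(255*(-14*1/81 - 41/14))) = 2*I*√7/69 - 29454*(-1/(255*(-14/81 - 41/14))) = 2*I*√7/69 - 29454/((-3517/1134*(-255))) = 2*I*√7/69 - 29454/298945/378 = 2*I*√7/69 - 29454*378/298945 = 2*I*√7/69 - 11133612/298945 = -11133612/298945 + 2*I*√7/69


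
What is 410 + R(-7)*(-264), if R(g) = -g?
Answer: -1438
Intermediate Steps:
410 + R(-7)*(-264) = 410 - 1*(-7)*(-264) = 410 + 7*(-264) = 410 - 1848 = -1438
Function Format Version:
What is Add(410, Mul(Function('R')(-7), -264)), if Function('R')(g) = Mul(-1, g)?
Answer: -1438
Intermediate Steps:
Add(410, Mul(Function('R')(-7), -264)) = Add(410, Mul(Mul(-1, -7), -264)) = Add(410, Mul(7, -264)) = Add(410, -1848) = -1438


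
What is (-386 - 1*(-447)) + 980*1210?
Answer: 1185861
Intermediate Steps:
(-386 - 1*(-447)) + 980*1210 = (-386 + 447) + 1185800 = 61 + 1185800 = 1185861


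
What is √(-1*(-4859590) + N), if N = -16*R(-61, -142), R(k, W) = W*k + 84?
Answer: 3*√524406 ≈ 2172.5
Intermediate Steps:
R(k, W) = 84 + W*k
N = -139936 (N = -16*(84 - 142*(-61)) = -16*(84 + 8662) = -16*8746 = -139936)
√(-1*(-4859590) + N) = √(-1*(-4859590) - 139936) = √(4859590 - 139936) = √4719654 = 3*√524406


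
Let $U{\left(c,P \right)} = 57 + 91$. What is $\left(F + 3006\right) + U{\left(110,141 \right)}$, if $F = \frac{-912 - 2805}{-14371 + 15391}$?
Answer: $\frac{1071121}{340} \approx 3150.4$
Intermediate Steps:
$F = - \frac{1239}{340}$ ($F = - \frac{3717}{1020} = \left(-3717\right) \frac{1}{1020} = - \frac{1239}{340} \approx -3.6441$)
$U{\left(c,P \right)} = 148$
$\left(F + 3006\right) + U{\left(110,141 \right)} = \left(- \frac{1239}{340} + 3006\right) + 148 = \frac{1020801}{340} + 148 = \frac{1071121}{340}$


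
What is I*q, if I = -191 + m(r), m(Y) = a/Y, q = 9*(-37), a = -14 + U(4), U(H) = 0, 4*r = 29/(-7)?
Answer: 1713951/29 ≈ 59102.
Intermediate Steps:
r = -29/28 (r = (29/(-7))/4 = (29*(-⅐))/4 = (¼)*(-29/7) = -29/28 ≈ -1.0357)
a = -14 (a = -14 + 0 = -14)
q = -333
m(Y) = -14/Y
I = -5147/29 (I = -191 - 14/(-29/28) = -191 - 14*(-28/29) = -191 + 392/29 = -5147/29 ≈ -177.48)
I*q = -5147/29*(-333) = 1713951/29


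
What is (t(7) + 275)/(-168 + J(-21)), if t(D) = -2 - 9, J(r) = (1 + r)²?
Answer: 33/29 ≈ 1.1379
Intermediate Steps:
t(D) = -11
(t(7) + 275)/(-168 + J(-21)) = (-11 + 275)/(-168 + (1 - 21)²) = 264/(-168 + (-20)²) = 264/(-168 + 400) = 264/232 = 264*(1/232) = 33/29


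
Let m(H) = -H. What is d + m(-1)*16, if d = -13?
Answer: 3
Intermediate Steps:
d + m(-1)*16 = -13 - 1*(-1)*16 = -13 + 1*16 = -13 + 16 = 3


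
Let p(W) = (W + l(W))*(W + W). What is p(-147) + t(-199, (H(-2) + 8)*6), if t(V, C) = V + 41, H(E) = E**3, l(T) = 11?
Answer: 39826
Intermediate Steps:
t(V, C) = 41 + V
p(W) = 2*W*(11 + W) (p(W) = (W + 11)*(W + W) = (11 + W)*(2*W) = 2*W*(11 + W))
p(-147) + t(-199, (H(-2) + 8)*6) = 2*(-147)*(11 - 147) + (41 - 199) = 2*(-147)*(-136) - 158 = 39984 - 158 = 39826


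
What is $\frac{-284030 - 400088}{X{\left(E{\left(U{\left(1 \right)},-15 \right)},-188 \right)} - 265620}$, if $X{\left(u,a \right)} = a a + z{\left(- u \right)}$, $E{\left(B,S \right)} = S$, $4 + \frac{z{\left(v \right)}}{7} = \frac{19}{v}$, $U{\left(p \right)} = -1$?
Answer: $\frac{10261770}{3454427} \approx 2.9706$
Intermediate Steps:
$z{\left(v \right)} = -28 + \frac{133}{v}$ ($z{\left(v \right)} = -28 + 7 \frac{19}{v} = -28 + \frac{133}{v}$)
$X{\left(u,a \right)} = -28 + a^{2} - \frac{133}{u}$ ($X{\left(u,a \right)} = a a - \left(28 - \frac{133}{\left(-1\right) u}\right) = a^{2} - \left(28 - 133 \left(- \frac{1}{u}\right)\right) = a^{2} - \left(28 + \frac{133}{u}\right) = -28 + a^{2} - \frac{133}{u}$)
$\frac{-284030 - 400088}{X{\left(E{\left(U{\left(1 \right)},-15 \right)},-188 \right)} - 265620} = \frac{-284030 - 400088}{\left(-28 + \left(-188\right)^{2} - \frac{133}{-15}\right) - 265620} = - \frac{684118}{\left(-28 + 35344 - - \frac{133}{15}\right) - 265620} = - \frac{684118}{\left(-28 + 35344 + \frac{133}{15}\right) - 265620} = - \frac{684118}{\frac{529873}{15} - 265620} = - \frac{684118}{- \frac{3454427}{15}} = \left(-684118\right) \left(- \frac{15}{3454427}\right) = \frac{10261770}{3454427}$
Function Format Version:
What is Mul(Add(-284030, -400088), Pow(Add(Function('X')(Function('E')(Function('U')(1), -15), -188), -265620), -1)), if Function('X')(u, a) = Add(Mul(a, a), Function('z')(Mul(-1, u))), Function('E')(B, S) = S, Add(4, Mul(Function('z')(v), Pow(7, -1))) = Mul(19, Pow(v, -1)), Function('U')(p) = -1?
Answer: Rational(10261770, 3454427) ≈ 2.9706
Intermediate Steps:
Function('z')(v) = Add(-28, Mul(133, Pow(v, -1))) (Function('z')(v) = Add(-28, Mul(7, Mul(19, Pow(v, -1)))) = Add(-28, Mul(133, Pow(v, -1))))
Function('X')(u, a) = Add(-28, Pow(a, 2), Mul(-133, Pow(u, -1))) (Function('X')(u, a) = Add(Mul(a, a), Add(-28, Mul(133, Pow(Mul(-1, u), -1)))) = Add(Pow(a, 2), Add(-28, Mul(133, Mul(-1, Pow(u, -1))))) = Add(Pow(a, 2), Add(-28, Mul(-133, Pow(u, -1)))) = Add(-28, Pow(a, 2), Mul(-133, Pow(u, -1))))
Mul(Add(-284030, -400088), Pow(Add(Function('X')(Function('E')(Function('U')(1), -15), -188), -265620), -1)) = Mul(Add(-284030, -400088), Pow(Add(Add(-28, Pow(-188, 2), Mul(-133, Pow(-15, -1))), -265620), -1)) = Mul(-684118, Pow(Add(Add(-28, 35344, Mul(-133, Rational(-1, 15))), -265620), -1)) = Mul(-684118, Pow(Add(Add(-28, 35344, Rational(133, 15)), -265620), -1)) = Mul(-684118, Pow(Add(Rational(529873, 15), -265620), -1)) = Mul(-684118, Pow(Rational(-3454427, 15), -1)) = Mul(-684118, Rational(-15, 3454427)) = Rational(10261770, 3454427)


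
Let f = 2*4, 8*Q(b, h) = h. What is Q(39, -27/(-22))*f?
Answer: 27/22 ≈ 1.2273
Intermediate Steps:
Q(b, h) = h/8
f = 8
Q(39, -27/(-22))*f = ((-27/(-22))/8)*8 = ((-27*(-1/22))/8)*8 = ((⅛)*(27/22))*8 = (27/176)*8 = 27/22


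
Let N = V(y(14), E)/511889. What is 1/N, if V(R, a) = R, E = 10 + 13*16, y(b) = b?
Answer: 73127/2 ≈ 36564.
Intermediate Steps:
E = 218 (E = 10 + 208 = 218)
N = 2/73127 (N = 14/511889 = 14*(1/511889) = 2/73127 ≈ 2.7350e-5)
1/N = 1/(2/73127) = 73127/2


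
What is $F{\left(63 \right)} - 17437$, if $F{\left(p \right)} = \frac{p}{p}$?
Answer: $-17436$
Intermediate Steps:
$F{\left(p \right)} = 1$
$F{\left(63 \right)} - 17437 = 1 - 17437 = -17436$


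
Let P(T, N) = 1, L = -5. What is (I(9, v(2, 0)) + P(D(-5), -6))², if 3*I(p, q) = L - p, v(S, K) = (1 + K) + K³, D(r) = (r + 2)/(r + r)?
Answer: 121/9 ≈ 13.444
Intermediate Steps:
D(r) = (2 + r)/(2*r) (D(r) = (2 + r)/((2*r)) = (2 + r)*(1/(2*r)) = (2 + r)/(2*r))
v(S, K) = 1 + K + K³
I(p, q) = -5/3 - p/3 (I(p, q) = (-5 - p)/3 = -5/3 - p/3)
(I(9, v(2, 0)) + P(D(-5), -6))² = ((-5/3 - ⅓*9) + 1)² = ((-5/3 - 3) + 1)² = (-14/3 + 1)² = (-11/3)² = 121/9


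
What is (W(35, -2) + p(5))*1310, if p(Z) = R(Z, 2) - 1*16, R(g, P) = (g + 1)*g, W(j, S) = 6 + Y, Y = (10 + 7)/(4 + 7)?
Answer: 310470/11 ≈ 28225.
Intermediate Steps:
Y = 17/11 ≈ 1.5455
W(j, S) = 83/11 (W(j, S) = 6 + 17/11 = 83/11)
R(g, P) = g*(1 + g) (R(g, P) = (1 + g)*g = g*(1 + g))
p(Z) = -16 + Z*(1 + Z) (p(Z) = Z*(1 + Z) - 1*16 = Z*(1 + Z) - 16 = -16 + Z*(1 + Z))
(W(35, -2) + p(5))*1310 = (83/11 + (-16 + 5*(1 + 5)))*1310 = (83/11 + (-16 + 5*6))*1310 = (83/11 + (-16 + 30))*1310 = (83/11 + 14)*1310 = (237/11)*1310 = 310470/11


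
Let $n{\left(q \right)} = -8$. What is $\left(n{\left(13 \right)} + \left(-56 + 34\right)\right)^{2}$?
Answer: $900$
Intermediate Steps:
$\left(n{\left(13 \right)} + \left(-56 + 34\right)\right)^{2} = \left(-8 + \left(-56 + 34\right)\right)^{2} = \left(-8 - 22\right)^{2} = \left(-30\right)^{2} = 900$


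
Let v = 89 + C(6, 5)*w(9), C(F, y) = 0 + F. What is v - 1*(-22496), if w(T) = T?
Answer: 22639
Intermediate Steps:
C(F, y) = F
v = 143 (v = 89 + 6*9 = 89 + 54 = 143)
v - 1*(-22496) = 143 - 1*(-22496) = 143 + 22496 = 22639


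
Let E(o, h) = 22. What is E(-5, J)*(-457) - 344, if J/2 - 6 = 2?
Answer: -10398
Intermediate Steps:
J = 16 (J = 12 + 2*2 = 12 + 4 = 16)
E(-5, J)*(-457) - 344 = 22*(-457) - 344 = -10054 - 344 = -10398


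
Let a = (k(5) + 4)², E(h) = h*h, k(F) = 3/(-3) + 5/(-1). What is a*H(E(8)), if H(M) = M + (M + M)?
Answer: 768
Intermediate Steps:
k(F) = -6 (k(F) = 3*(-⅓) + 5*(-1) = -1 - 5 = -6)
E(h) = h²
H(M) = 3*M (H(M) = M + 2*M = 3*M)
a = 4 (a = (-6 + 4)² = (-2)² = 4)
a*H(E(8)) = 4*(3*8²) = 4*(3*64) = 4*192 = 768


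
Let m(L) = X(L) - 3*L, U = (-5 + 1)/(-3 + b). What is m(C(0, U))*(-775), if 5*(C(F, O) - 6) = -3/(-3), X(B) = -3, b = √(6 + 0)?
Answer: 16740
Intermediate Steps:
b = √6 ≈ 2.4495
U = -4/(-3 + √6) (U = (-5 + 1)/(-3 + √6) = -4/(-3 + √6) ≈ 7.2660)
C(F, O) = 31/5 (C(F, O) = 6 + (-3/(-3))/5 = 6 + (-3*(-⅓))/5 = 6 + (⅕)*1 = 6 + ⅕ = 31/5)
m(L) = -3 - 3*L
m(C(0, U))*(-775) = (-3 - 3*31/5)*(-775) = (-3 - 93/5)*(-775) = -108/5*(-775) = 16740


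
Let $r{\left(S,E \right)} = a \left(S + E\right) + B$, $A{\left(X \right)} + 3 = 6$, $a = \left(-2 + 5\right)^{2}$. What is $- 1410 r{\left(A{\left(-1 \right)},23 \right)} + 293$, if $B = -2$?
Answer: $-326827$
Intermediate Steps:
$a = 9$ ($a = 3^{2} = 9$)
$A{\left(X \right)} = 3$ ($A{\left(X \right)} = -3 + 6 = 3$)
$r{\left(S,E \right)} = -2 + 9 E + 9 S$ ($r{\left(S,E \right)} = 9 \left(S + E\right) - 2 = 9 \left(E + S\right) - 2 = \left(9 E + 9 S\right) - 2 = -2 + 9 E + 9 S$)
$- 1410 r{\left(A{\left(-1 \right)},23 \right)} + 293 = - 1410 \left(-2 + 9 \cdot 23 + 9 \cdot 3\right) + 293 = - 1410 \left(-2 + 207 + 27\right) + 293 = \left(-1410\right) 232 + 293 = -327120 + 293 = -326827$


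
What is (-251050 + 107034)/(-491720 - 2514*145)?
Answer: 72008/428125 ≈ 0.16819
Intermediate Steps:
(-251050 + 107034)/(-491720 - 2514*145) = -144016/(-491720 - 364530) = -144016/(-856250) = -144016*(-1/856250) = 72008/428125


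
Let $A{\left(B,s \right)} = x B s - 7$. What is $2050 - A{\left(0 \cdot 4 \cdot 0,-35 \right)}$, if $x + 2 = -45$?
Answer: $2057$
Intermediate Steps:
$x = -47$ ($x = -2 - 45 = -47$)
$A{\left(B,s \right)} = -7 - 47 B s$ ($A{\left(B,s \right)} = - 47 B s - 7 = -7 - 47 B s$)
$2050 - A{\left(0 \cdot 4 \cdot 0,-35 \right)} = 2050 - \left(-7 - 47 \cdot 0 \cdot 4 \cdot 0 \left(-35\right)\right) = 2050 - \left(-7 - 47 \cdot 0 \cdot 0 \left(-35\right)\right) = 2050 - \left(-7 - 0 \left(-35\right)\right) = 2050 - \left(-7 + 0\right) = 2050 - -7 = 2050 + 7 = 2057$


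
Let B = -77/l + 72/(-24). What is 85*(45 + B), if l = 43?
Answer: 146965/43 ≈ 3417.8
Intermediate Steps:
B = -206/43 (B = -77/43 + 72/(-24) = -77*1/43 + 72*(-1/24) = -77/43 - 3 = -206/43 ≈ -4.7907)
85*(45 + B) = 85*(45 - 206/43) = 85*(1729/43) = 146965/43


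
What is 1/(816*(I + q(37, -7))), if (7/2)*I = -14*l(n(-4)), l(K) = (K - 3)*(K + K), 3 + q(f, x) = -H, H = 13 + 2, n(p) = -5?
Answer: -1/275808 ≈ -3.6257e-6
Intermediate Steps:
H = 15
q(f, x) = -18 (q(f, x) = -3 - 1*15 = -3 - 15 = -18)
l(K) = 2*K*(-3 + K) (l(K) = (-3 + K)*(2*K) = 2*K*(-3 + K))
I = -320 (I = 2*(-28*(-5)*(-3 - 5))/7 = 2*(-28*(-5)*(-8))/7 = 2*(-14*80)/7 = (2/7)*(-1120) = -320)
1/(816*(I + q(37, -7))) = 1/(816*(-320 - 18)) = 1/(816*(-338)) = 1/(-275808) = -1/275808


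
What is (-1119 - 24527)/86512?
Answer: -12823/43256 ≈ -0.29644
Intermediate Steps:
(-1119 - 24527)/86512 = -25646*1/86512 = -12823/43256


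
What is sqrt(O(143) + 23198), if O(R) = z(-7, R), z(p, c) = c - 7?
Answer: sqrt(23334) ≈ 152.75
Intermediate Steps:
z(p, c) = -7 + c
O(R) = -7 + R
sqrt(O(143) + 23198) = sqrt((-7 + 143) + 23198) = sqrt(136 + 23198) = sqrt(23334)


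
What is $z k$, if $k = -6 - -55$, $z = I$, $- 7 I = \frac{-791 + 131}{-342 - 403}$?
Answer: $- \frac{924}{149} \approx -6.2013$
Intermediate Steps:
$I = - \frac{132}{1043}$ ($I = - \frac{\left(-791 + 131\right) \frac{1}{-342 - 403}}{7} = - \frac{\left(-660\right) \frac{1}{-745}}{7} = - \frac{\left(-660\right) \left(- \frac{1}{745}\right)}{7} = \left(- \frac{1}{7}\right) \frac{132}{149} = - \frac{132}{1043} \approx -0.12656$)
$z = - \frac{132}{1043} \approx -0.12656$
$k = 49$ ($k = -6 + 55 = 49$)
$z k = \left(- \frac{132}{1043}\right) 49 = - \frac{924}{149}$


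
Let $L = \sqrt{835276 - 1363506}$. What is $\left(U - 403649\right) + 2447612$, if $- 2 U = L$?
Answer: $2043963 - \frac{i \sqrt{528230}}{2} \approx 2.044 \cdot 10^{6} - 363.4 i$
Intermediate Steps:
$L = i \sqrt{528230}$ ($L = \sqrt{-528230} = i \sqrt{528230} \approx 726.79 i$)
$U = - \frac{i \sqrt{528230}}{2} \approx - 363.4 i$
$\left(U - 403649\right) + 2447612 = \left(- \frac{i \sqrt{528230}}{2} - 403649\right) + 2447612 = \left(-403649 - \frac{i \sqrt{528230}}{2}\right) + 2447612 = 2043963 - \frac{i \sqrt{528230}}{2}$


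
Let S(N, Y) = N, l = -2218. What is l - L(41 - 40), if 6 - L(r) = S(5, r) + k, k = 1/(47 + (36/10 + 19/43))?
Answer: -24351091/10974 ≈ -2219.0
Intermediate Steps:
k = 215/10974 (k = 1/(47 + (36*(⅒) + 19*(1/43))) = 1/(47 + (18/5 + 19/43)) = 1/(47 + 869/215) = 1/(10974/215) = 215/10974 ≈ 0.019592)
L(r) = 10759/10974 (L(r) = 6 - (5 + 215/10974) = 6 - 1*55085/10974 = 6 - 55085/10974 = 10759/10974)
l - L(41 - 40) = -2218 - 1*10759/10974 = -2218 - 10759/10974 = -24351091/10974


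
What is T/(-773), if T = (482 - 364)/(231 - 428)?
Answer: 118/152281 ≈ 0.00077488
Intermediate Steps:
T = -118/197 (T = 118/(-197) = 118*(-1/197) = -118/197 ≈ -0.59898)
T/(-773) = -118/197/(-773) = -118/197*(-1/773) = 118/152281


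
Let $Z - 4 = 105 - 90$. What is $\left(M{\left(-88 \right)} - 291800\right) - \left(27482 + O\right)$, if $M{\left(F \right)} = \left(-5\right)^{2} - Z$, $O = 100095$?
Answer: $-419371$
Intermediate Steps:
$Z = 19$ ($Z = 4 + \left(105 - 90\right) = 4 + 15 = 19$)
$M{\left(F \right)} = 6$ ($M{\left(F \right)} = \left(-5\right)^{2} - 19 = 25 - 19 = 6$)
$\left(M{\left(-88 \right)} - 291800\right) - \left(27482 + O\right) = \left(6 - 291800\right) - 127577 = -291794 - 127577 = -419371$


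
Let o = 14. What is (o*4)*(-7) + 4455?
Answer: 4063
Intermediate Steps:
(o*4)*(-7) + 4455 = (14*4)*(-7) + 4455 = 56*(-7) + 4455 = -392 + 4455 = 4063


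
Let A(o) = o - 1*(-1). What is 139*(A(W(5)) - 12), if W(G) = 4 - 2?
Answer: -1251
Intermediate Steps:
W(G) = 2
A(o) = 1 + o (A(o) = o + 1 = 1 + o)
139*(A(W(5)) - 12) = 139*((1 + 2) - 12) = 139*(3 - 12) = 139*(-9) = -1251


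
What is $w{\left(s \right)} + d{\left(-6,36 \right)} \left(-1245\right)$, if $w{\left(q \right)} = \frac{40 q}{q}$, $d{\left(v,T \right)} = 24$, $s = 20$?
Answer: $-29840$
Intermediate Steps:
$w{\left(q \right)} = 40$
$w{\left(s \right)} + d{\left(-6,36 \right)} \left(-1245\right) = 40 + 24 \left(-1245\right) = 40 - 29880 = -29840$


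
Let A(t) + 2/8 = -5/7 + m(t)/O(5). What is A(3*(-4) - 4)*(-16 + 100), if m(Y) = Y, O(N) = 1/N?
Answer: -6801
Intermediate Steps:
A(t) = -27/28 + 5*t (A(t) = -¼ + (-5/7 + t/(1/5)) = -¼ + (-5*⅐ + t/(⅕)) = -¼ + (-5/7 + t*5) = -¼ + (-5/7 + 5*t) = -27/28 + 5*t)
A(3*(-4) - 4)*(-16 + 100) = (-27/28 + 5*(3*(-4) - 4))*(-16 + 100) = (-27/28 + 5*(-12 - 4))*84 = (-27/28 + 5*(-16))*84 = (-27/28 - 80)*84 = -2267/28*84 = -6801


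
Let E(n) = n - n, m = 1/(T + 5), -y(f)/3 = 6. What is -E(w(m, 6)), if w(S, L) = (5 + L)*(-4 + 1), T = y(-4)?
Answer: 0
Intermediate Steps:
y(f) = -18 (y(f) = -3*6 = -18)
T = -18
m = -1/13 (m = 1/(-18 + 5) = 1/(-13) = -1/13 ≈ -0.076923)
w(S, L) = -15 - 3*L (w(S, L) = (5 + L)*(-3) = -15 - 3*L)
E(n) = 0
-E(w(m, 6)) = -1*0 = 0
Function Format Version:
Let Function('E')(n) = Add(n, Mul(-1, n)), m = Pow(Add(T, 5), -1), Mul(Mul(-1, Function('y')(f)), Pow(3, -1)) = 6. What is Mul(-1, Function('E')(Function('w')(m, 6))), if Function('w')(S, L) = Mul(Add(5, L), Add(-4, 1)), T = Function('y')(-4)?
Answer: 0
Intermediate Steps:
Function('y')(f) = -18 (Function('y')(f) = Mul(-3, 6) = -18)
T = -18
m = Rational(-1, 13) (m = Pow(Add(-18, 5), -1) = Pow(-13, -1) = Rational(-1, 13) ≈ -0.076923)
Function('w')(S, L) = Add(-15, Mul(-3, L)) (Function('w')(S, L) = Mul(Add(5, L), -3) = Add(-15, Mul(-3, L)))
Function('E')(n) = 0
Mul(-1, Function('E')(Function('w')(m, 6))) = Mul(-1, 0) = 0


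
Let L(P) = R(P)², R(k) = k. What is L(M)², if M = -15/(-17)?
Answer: 50625/83521 ≈ 0.60614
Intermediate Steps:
M = 15/17 (M = -15*(-1/17) = 15/17 ≈ 0.88235)
L(P) = P²
L(M)² = ((15/17)²)² = (225/289)² = 50625/83521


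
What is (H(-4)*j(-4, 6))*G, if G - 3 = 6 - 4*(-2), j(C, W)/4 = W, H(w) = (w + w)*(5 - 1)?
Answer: -13056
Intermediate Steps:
H(w) = 8*w (H(w) = (2*w)*4 = 8*w)
j(C, W) = 4*W
G = 17 (G = 3 + (6 - 4*(-2)) = 3 + (6 + 8) = 3 + 14 = 17)
(H(-4)*j(-4, 6))*G = ((8*(-4))*(4*6))*17 = -32*24*17 = -768*17 = -13056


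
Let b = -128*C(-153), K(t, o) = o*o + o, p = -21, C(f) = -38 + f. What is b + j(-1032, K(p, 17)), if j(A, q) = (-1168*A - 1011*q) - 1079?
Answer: 919379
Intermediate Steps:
K(t, o) = o + o² (K(t, o) = o² + o = o + o²)
j(A, q) = -1079 - 1168*A - 1011*q
b = 24448 (b = -128*(-38 - 153) = -128*(-191) = 24448)
b + j(-1032, K(p, 17)) = 24448 + (-1079 - 1168*(-1032) - 17187*(1 + 17)) = 24448 + (-1079 + 1205376 - 17187*18) = 24448 + (-1079 + 1205376 - 1011*306) = 24448 + (-1079 + 1205376 - 309366) = 24448 + 894931 = 919379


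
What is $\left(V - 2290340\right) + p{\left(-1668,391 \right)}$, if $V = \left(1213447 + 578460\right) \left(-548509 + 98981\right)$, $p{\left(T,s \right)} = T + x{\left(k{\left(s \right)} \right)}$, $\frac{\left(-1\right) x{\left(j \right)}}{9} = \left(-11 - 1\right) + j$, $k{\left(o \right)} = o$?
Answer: $-805514665315$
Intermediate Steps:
$x{\left(j \right)} = 108 - 9 j$ ($x{\left(j \right)} = - 9 \left(\left(-11 - 1\right) + j\right) = - 9 \left(-12 + j\right) = 108 - 9 j$)
$p{\left(T,s \right)} = 108 + T - 9 s$ ($p{\left(T,s \right)} = T - \left(-108 + 9 s\right) = 108 + T - 9 s$)
$V = -805512369896$ ($V = 1791907 \left(-449528\right) = -805512369896$)
$\left(V - 2290340\right) + p{\left(-1668,391 \right)} = \left(-805512369896 - 2290340\right) - 5079 = -805514660236 - 5079 = -805514665315$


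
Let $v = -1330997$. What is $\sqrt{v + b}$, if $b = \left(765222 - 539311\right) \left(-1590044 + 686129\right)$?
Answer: $i \sqrt{204205672562} \approx 4.5189 \cdot 10^{5} i$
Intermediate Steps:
$b = -204204341565$ ($b = 225911 \left(-903915\right) = -204204341565$)
$\sqrt{v + b} = \sqrt{-1330997 - 204204341565} = \sqrt{-204205672562} = i \sqrt{204205672562}$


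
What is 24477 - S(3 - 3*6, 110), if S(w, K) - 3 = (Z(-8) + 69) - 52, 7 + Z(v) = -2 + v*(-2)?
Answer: 24450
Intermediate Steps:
Z(v) = -9 - 2*v (Z(v) = -7 + (-2 + v*(-2)) = -7 + (-2 - 2*v) = -9 - 2*v)
S(w, K) = 27 (S(w, K) = 3 + (((-9 - 2*(-8)) + 69) - 52) = 3 + (((-9 + 16) + 69) - 52) = 3 + ((7 + 69) - 52) = 3 + (76 - 52) = 3 + 24 = 27)
24477 - S(3 - 3*6, 110) = 24477 - 1*27 = 24477 - 27 = 24450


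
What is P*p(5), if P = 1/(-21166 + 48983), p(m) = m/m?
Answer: 1/27817 ≈ 3.5949e-5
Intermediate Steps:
p(m) = 1
P = 1/27817 ≈ 3.5949e-5
P*p(5) = (1/27817)*1 = 1/27817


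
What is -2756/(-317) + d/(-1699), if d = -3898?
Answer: 5918110/538583 ≈ 10.988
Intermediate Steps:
-2756/(-317) + d/(-1699) = -2756/(-317) - 3898/(-1699) = -2756*(-1/317) - 3898*(-1/1699) = 2756/317 + 3898/1699 = 5918110/538583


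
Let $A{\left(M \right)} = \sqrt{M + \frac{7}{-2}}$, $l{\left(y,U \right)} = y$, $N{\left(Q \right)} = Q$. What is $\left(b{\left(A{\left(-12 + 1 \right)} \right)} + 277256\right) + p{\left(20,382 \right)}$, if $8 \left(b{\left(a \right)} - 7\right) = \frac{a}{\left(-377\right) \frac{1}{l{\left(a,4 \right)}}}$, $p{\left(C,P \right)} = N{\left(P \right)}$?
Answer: $\frac{57750161}{208} \approx 2.7765 \cdot 10^{5}$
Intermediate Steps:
$p{\left(C,P \right)} = P$
$A{\left(M \right)} = \sqrt{- \frac{7}{2} + M}$ ($A{\left(M \right)} = \sqrt{M + 7 \left(- \frac{1}{2}\right)} = \sqrt{M - \frac{7}{2}} = \sqrt{- \frac{7}{2} + M}$)
$b{\left(a \right)} = 7 - \frac{a^{2}}{3016}$ ($b{\left(a \right)} = 7 + \frac{a \frac{1}{\left(-377\right) \frac{1}{a}}}{8} = 7 + \frac{a \left(- \frac{a}{377}\right)}{8} = 7 + \frac{\left(- \frac{1}{377}\right) a^{2}}{8} = 7 - \frac{a^{2}}{3016}$)
$\left(b{\left(A{\left(-12 + 1 \right)} \right)} + 277256\right) + p{\left(20,382 \right)} = \left(\left(7 - \frac{\left(\frac{\sqrt{-14 + 4 \left(-12 + 1\right)}}{2}\right)^{2}}{3016}\right) + 277256\right) + 382 = \left(\left(7 - \frac{\left(\frac{\sqrt{-14 + 4 \left(-11\right)}}{2}\right)^{2}}{3016}\right) + 277256\right) + 382 = \left(\left(7 - \frac{\left(\frac{\sqrt{-14 - 44}}{2}\right)^{2}}{3016}\right) + 277256\right) + 382 = \left(\left(7 - \frac{\left(\frac{\sqrt{-58}}{2}\right)^{2}}{3016}\right) + 277256\right) + 382 = \left(\left(7 - \frac{\left(\frac{i \sqrt{58}}{2}\right)^{2}}{3016}\right) + 277256\right) + 382 = \left(\left(7 - - \frac{1}{208}\right) + 277256\right) + 382 = \left(\left(7 + \frac{1}{208}\right) + 277256\right) + 382 = \left(\frac{1457}{208} + 277256\right) + 382 = \frac{57670705}{208} + 382 = \frac{57750161}{208}$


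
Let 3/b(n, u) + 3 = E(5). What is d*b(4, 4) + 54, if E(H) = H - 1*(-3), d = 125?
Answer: 129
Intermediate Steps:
E(H) = 3 + H (E(H) = H + 3 = 3 + H)
b(n, u) = ⅗ (b(n, u) = 3/(-3 + (3 + 5)) = 3/(-3 + 8) = 3/5 = 3*(⅕) = ⅗)
d*b(4, 4) + 54 = 125*(⅗) + 54 = 75 + 54 = 129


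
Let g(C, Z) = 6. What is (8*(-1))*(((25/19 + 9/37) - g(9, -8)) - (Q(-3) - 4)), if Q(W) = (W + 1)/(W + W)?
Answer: 13064/2109 ≈ 6.1944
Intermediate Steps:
Q(W) = (1 + W)/(2*W) (Q(W) = (1 + W)/((2*W)) = (1 + W)*(1/(2*W)) = (1 + W)/(2*W))
(8*(-1))*(((25/19 + 9/37) - g(9, -8)) - (Q(-3) - 4)) = (8*(-1))*(((25/19 + 9/37) - 1*6) - ((½)*(1 - 3)/(-3) - 4)) = -8*(((25*(1/19) + 9*(1/37)) - 6) - ((½)*(-⅓)*(-2) - 4)) = -8*(((25/19 + 9/37) - 6) - (⅓ - 4)) = -8*((1096/703 - 6) - 1*(-11/3)) = -8*(-3122/703 + 11/3) = -8*(-1633/2109) = 13064/2109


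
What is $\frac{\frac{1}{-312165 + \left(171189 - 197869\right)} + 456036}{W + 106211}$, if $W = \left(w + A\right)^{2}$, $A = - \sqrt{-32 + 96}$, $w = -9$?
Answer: $\frac{154525518419}{36086992500} \approx 4.282$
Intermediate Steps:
$A = -8$ ($A = - \sqrt{64} = \left(-1\right) 8 = -8$)
$W = 289$ ($W = \left(-9 - 8\right)^{2} = \left(-17\right)^{2} = 289$)
$\frac{\frac{1}{-312165 + \left(171189 - 197869\right)} + 456036}{W + 106211} = \frac{\frac{1}{-312165 + \left(171189 - 197869\right)} + 456036}{289 + 106211} = \frac{\frac{1}{-312165 + \left(171189 - 197869\right)} + 456036}{106500} = \left(\frac{1}{-312165 - 26680} + 456036\right) \frac{1}{106500} = \left(\frac{1}{-338845} + 456036\right) \frac{1}{106500} = \left(- \frac{1}{338845} + 456036\right) \frac{1}{106500} = \frac{154525518419}{338845} \cdot \frac{1}{106500} = \frac{154525518419}{36086992500}$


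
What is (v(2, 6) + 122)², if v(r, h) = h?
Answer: 16384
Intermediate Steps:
(v(2, 6) + 122)² = (6 + 122)² = 128² = 16384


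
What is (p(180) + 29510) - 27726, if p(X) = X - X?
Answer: 1784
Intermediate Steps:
p(X) = 0
(p(180) + 29510) - 27726 = (0 + 29510) - 27726 = 29510 - 27726 = 1784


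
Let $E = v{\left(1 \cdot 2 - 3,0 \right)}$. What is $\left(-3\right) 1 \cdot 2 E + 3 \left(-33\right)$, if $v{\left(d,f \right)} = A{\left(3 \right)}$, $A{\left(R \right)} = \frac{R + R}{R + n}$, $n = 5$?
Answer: $- \frac{207}{2} \approx -103.5$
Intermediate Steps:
$A{\left(R \right)} = \frac{2 R}{5 + R}$ ($A{\left(R \right)} = \frac{R + R}{R + 5} = \frac{2 R}{5 + R}$)
$v{\left(d,f \right)} = \frac{3}{4}$ ($v{\left(d,f \right)} = 2 \cdot 3 \frac{1}{5 + 3} = 2 \cdot 3 \cdot \frac{1}{8} = \frac{3}{4}$)
$E = \frac{3}{4} \approx 0.75$
$\left(-3\right) 1 \cdot 2 E + 3 \left(-33\right) = \left(-3\right) 1 \cdot 2 \cdot \frac{3}{4} + 3 \left(-33\right) = \left(-3\right) 2 \cdot \frac{3}{4} - 99 = \left(-6\right) \frac{3}{4} - 99 = - \frac{9}{2} - 99 = - \frac{207}{2}$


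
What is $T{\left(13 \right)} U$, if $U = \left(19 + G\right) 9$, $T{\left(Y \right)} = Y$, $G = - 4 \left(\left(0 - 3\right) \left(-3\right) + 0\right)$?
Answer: $-1989$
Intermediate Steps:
$G = -36$ ($G = - 4 \left(\left(-3\right) \left(-3\right) + 0\right) = - 4 \left(9 + 0\right) = \left(-4\right) 9 = -36$)
$U = -153$ ($U = \left(19 - 36\right) 9 = \left(-17\right) 9 = -153$)
$T{\left(13 \right)} U = 13 \left(-153\right) = -1989$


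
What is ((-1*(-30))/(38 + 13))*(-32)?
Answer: -320/17 ≈ -18.824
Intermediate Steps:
((-1*(-30))/(38 + 13))*(-32) = (30/51)*(-32) = ((1/51)*30)*(-32) = (10/17)*(-32) = -320/17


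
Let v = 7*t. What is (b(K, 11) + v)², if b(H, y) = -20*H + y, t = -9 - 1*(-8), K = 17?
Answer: 112896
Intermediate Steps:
t = -1 (t = -9 + 8 = -1)
b(H, y) = y - 20*H
v = -7 (v = 7*(-1) = -7)
(b(K, 11) + v)² = ((11 - 20*17) - 7)² = ((11 - 340) - 7)² = (-329 - 7)² = (-336)² = 112896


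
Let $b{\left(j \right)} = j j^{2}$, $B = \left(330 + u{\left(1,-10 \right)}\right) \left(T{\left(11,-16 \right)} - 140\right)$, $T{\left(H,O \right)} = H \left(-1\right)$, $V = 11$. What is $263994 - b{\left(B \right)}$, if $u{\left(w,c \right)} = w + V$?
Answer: $137723851965282$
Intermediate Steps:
$T{\left(H,O \right)} = - H$
$u{\left(w,c \right)} = 11 + w$ ($u{\left(w,c \right)} = w + 11 = 11 + w$)
$B = -51642$ ($B = \left(330 + \left(11 + 1\right)\right) \left(\left(-1\right) 11 - 140\right) = \left(330 + 12\right) \left(-11 - 140\right) = 342 \left(-151\right) = -51642$)
$b{\left(j \right)} = j^{3}$
$263994 - b{\left(B \right)} = 263994 - \left(-51642\right)^{3} = 263994 - -137723851701288 = 263994 + 137723851701288 = 137723851965282$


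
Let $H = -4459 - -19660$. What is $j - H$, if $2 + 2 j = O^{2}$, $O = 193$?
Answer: $\frac{6845}{2} \approx 3422.5$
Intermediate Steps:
$j = \frac{37247}{2}$ ($j = -1 + \frac{193^{2}}{2} = -1 + \frac{1}{2} \cdot 37249 = -1 + \frac{37249}{2} = \frac{37247}{2} \approx 18624.0$)
$H = 15201$ ($H = -4459 + 19660 = 15201$)
$j - H = \frac{37247}{2} - 15201 = \frac{6845}{2}$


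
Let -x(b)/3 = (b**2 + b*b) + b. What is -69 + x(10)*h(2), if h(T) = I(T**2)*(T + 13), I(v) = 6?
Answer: -56769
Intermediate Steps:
x(b) = -6*b**2 - 3*b (x(b) = -3*((b**2 + b*b) + b) = -3*((b**2 + b**2) + b) = -3*(2*b**2 + b) = -3*(b + 2*b**2) = -6*b**2 - 3*b)
h(T) = 78 + 6*T (h(T) = 6*(T + 13) = 6*(13 + T) = 78 + 6*T)
-69 + x(10)*h(2) = -69 + (-3*10*(1 + 2*10))*(78 + 6*2) = -69 + (-3*10*(1 + 20))*(78 + 12) = -69 - 3*10*21*90 = -69 - 630*90 = -69 - 56700 = -56769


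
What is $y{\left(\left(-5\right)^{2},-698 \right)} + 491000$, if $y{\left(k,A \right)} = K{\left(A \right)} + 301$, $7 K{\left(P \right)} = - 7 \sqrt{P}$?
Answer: $491301 - i \sqrt{698} \approx 4.913 \cdot 10^{5} - 26.42 i$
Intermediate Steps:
$K{\left(P \right)} = - \sqrt{P}$ ($K{\left(P \right)} = \frac{\left(-7\right) \sqrt{P}}{7} = - \sqrt{P}$)
$y{\left(k,A \right)} = 301 - \sqrt{A}$ ($y{\left(k,A \right)} = - \sqrt{A} + 301 = 301 - \sqrt{A}$)
$y{\left(\left(-5\right)^{2},-698 \right)} + 491000 = \left(301 - \sqrt{-698}\right) + 491000 = \left(301 - i \sqrt{698}\right) + 491000 = 491301 - i \sqrt{698}$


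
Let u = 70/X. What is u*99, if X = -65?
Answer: -1386/13 ≈ -106.62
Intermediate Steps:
u = -14/13 (u = 70/(-65) = 70*(-1/65) = -14/13 ≈ -1.0769)
u*99 = -14/13*99 = -1386/13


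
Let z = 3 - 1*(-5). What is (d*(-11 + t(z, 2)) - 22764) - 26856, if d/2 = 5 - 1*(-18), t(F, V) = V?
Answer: -50034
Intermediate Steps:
z = 8 (z = 3 + 5 = 8)
d = 46 (d = 2*(5 - 1*(-18)) = 2*(5 + 18) = 2*23 = 46)
(d*(-11 + t(z, 2)) - 22764) - 26856 = (46*(-11 + 2) - 22764) - 26856 = (46*(-9) - 22764) - 26856 = (-414 - 22764) - 26856 = -23178 - 26856 = -50034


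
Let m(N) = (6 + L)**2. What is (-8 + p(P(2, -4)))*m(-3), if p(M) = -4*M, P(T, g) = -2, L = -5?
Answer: 0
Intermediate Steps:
m(N) = 1 (m(N) = (6 - 5)**2 = 1**2 = 1)
(-8 + p(P(2, -4)))*m(-3) = (-8 - 4*(-2))*1 = (-8 + 8)*1 = 0*1 = 0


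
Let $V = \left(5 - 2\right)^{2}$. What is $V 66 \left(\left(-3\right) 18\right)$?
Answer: $-32076$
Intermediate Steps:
$V = 9$ ($V = 3^{2} = 9$)
$V 66 \left(\left(-3\right) 18\right) = 9 \cdot 66 \left(\left(-3\right) 18\right) = 594 \left(-54\right) = -32076$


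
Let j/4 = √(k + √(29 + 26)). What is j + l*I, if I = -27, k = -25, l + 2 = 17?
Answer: -405 + 4*I*√(25 - √55) ≈ -405.0 + 16.773*I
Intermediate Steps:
l = 15 (l = -2 + 17 = 15)
j = 4*√(-25 + √55) (j = 4*√(-25 + √(29 + 26)) = 4*√(-25 + √55) ≈ 16.773*I)
j + l*I = 4*√(-25 + √55) + 15*(-27) = 4*√(-25 + √55) - 405 = -405 + 4*√(-25 + √55)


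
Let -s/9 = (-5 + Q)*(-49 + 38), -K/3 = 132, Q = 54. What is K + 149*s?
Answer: 722403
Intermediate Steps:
K = -396 (K = -3*132 = -396)
s = 4851 (s = -9*(-5 + 54)*(-49 + 38) = -441*(-11) = -9*(-539) = 4851)
K + 149*s = -396 + 149*4851 = -396 + 722799 = 722403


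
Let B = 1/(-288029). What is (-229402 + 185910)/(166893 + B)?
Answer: -3131739317/12017505974 ≈ -0.26060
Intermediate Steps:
B = -1/288029 ≈ -3.4719e-6
(-229402 + 185910)/(166893 + B) = (-229402 + 185910)/(166893 - 1/288029) = -43492/48070023896/288029 = -43492*288029/48070023896 = -3131739317/12017505974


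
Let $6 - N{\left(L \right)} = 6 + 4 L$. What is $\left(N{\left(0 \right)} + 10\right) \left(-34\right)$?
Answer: $-340$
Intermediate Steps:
$N{\left(L \right)} = - 4 L$ ($N{\left(L \right)} = 6 - \left(6 + 4 L\right) = - 4 L$)
$\left(N{\left(0 \right)} + 10\right) \left(-34\right) = \left(\left(-4\right) 0 + 10\right) \left(-34\right) = \left(0 + 10\right) \left(-34\right) = 10 \left(-34\right) = -340$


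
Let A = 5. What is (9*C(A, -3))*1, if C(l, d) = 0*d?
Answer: 0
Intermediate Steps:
C(l, d) = 0
(9*C(A, -3))*1 = (9*0)*1 = 0*1 = 0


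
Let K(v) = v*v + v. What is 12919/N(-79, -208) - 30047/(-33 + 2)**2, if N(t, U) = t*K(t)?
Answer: -14639234665/467812878 ≈ -31.293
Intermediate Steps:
K(v) = v + v**2 (K(v) = v**2 + v = v + v**2)
N(t, U) = t**2*(1 + t) (N(t, U) = t*(t*(1 + t)) = t**2*(1 + t))
12919/N(-79, -208) - 30047/(-33 + 2)**2 = 12919/(((-79)**2*(1 - 79))) - 30047/(-33 + 2)**2 = 12919/((6241*(-78))) - 30047/((-31)**2) = 12919/(-486798) - 30047/961 = 12919*(-1/486798) - 30047*1/961 = -12919/486798 - 30047/961 = -14639234665/467812878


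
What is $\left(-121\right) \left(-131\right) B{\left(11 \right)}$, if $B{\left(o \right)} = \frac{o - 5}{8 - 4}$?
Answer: $\frac{47553}{2} \approx 23777.0$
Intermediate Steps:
$B{\left(o \right)} = - \frac{5}{4} + \frac{o}{4}$ ($B{\left(o \right)} = \frac{-5 + o}{4} = \left(-5 + o\right) \frac{1}{4} = - \frac{5}{4} + \frac{o}{4}$)
$\left(-121\right) \left(-131\right) B{\left(11 \right)} = \left(-121\right) \left(-131\right) \left(- \frac{5}{4} + \frac{1}{4} \cdot 11\right) = 15851 \left(- \frac{5}{4} + \frac{11}{4}\right) = 15851 \cdot \frac{3}{2} = \frac{47553}{2}$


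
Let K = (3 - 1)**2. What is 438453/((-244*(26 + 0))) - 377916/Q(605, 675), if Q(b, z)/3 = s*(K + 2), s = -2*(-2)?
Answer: -101211155/19032 ≈ -5317.9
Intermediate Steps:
K = 4 (K = 2**2 = 4)
s = 4
Q(b, z) = 72 (Q(b, z) = 3*(4*(4 + 2)) = 3*(4*6) = 3*24 = 72)
438453/((-244*(26 + 0))) - 377916/Q(605, 675) = 438453/((-244*(26 + 0))) - 377916/72 = 438453/((-244*26)) - 377916*1/72 = 438453/(-6344) - 31493/6 = 438453*(-1/6344) - 31493/6 = -438453/6344 - 31493/6 = -101211155/19032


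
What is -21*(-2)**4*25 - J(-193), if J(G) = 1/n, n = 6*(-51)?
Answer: -2570399/306 ≈ -8400.0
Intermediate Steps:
n = -306
J(G) = -1/306 (J(G) = 1/(-306) = -1/306)
-21*(-2)**4*25 - J(-193) = -21*(-2)**4*25 - 1*(-1/306) = -21*16*25 + 1/306 = -336*25 + 1/306 = -8400 + 1/306 = -2570399/306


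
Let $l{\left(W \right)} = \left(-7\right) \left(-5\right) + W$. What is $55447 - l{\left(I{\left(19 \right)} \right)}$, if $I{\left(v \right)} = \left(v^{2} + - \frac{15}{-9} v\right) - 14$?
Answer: $\frac{165100}{3} \approx 55033.0$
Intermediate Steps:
$I{\left(v \right)} = -14 + v^{2} + \frac{5 v}{3}$ ($I{\left(v \right)} = \left(v^{2} + \left(-15\right) \left(- \frac{1}{9}\right) v\right) - 14 = \left(v^{2} + \frac{5 v}{3}\right) - 14 = -14 + v^{2} + \frac{5 v}{3}$)
$l{\left(W \right)} = 35 + W$
$55447 - l{\left(I{\left(19 \right)} \right)} = 55447 - \left(35 + \left(-14 + 19^{2} + \frac{5}{3} \cdot 19\right)\right) = 55447 - \left(35 + \left(-14 + 361 + \frac{95}{3}\right)\right) = 55447 - \left(35 + \frac{1136}{3}\right) = 55447 - \frac{1241}{3} = \frac{165100}{3}$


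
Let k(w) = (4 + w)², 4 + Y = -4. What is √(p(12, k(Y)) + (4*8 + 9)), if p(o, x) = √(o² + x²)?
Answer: √61 ≈ 7.8102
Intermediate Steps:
Y = -8 (Y = -4 - 4 = -8)
√(p(12, k(Y)) + (4*8 + 9)) = √(√(12² + ((4 - 8)²)²) + (4*8 + 9)) = √(√(144 + ((-4)²)²) + (32 + 9)) = √(√(144 + 16²) + 41) = √(√(144 + 256) + 41) = √(√400 + 41) = √(20 + 41) = √61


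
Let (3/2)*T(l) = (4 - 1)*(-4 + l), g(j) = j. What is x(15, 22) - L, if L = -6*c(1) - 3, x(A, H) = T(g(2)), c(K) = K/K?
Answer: 5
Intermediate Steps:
c(K) = 1
T(l) = -8 + 2*l (T(l) = 2*((4 - 1)*(-4 + l))/3 = 2*(3*(-4 + l))/3 = 2*(-12 + 3*l)/3 = -8 + 2*l)
x(A, H) = -4 (x(A, H) = -8 + 2*2 = -8 + 4 = -4)
L = -9 (L = -6*1 - 3 = -6 - 3 = -9)
x(15, 22) - L = -4 - 1*(-9) = -4 + 9 = 5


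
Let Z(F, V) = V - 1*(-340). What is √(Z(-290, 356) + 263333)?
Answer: √264029 ≈ 513.84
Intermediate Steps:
Z(F, V) = 340 + V (Z(F, V) = V + 340 = 340 + V)
√(Z(-290, 356) + 263333) = √((340 + 356) + 263333) = √(696 + 263333) = √264029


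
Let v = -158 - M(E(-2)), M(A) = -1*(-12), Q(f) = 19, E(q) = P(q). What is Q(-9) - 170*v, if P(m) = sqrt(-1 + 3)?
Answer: 28919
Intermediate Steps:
P(m) = sqrt(2)
E(q) = sqrt(2)
M(A) = 12
v = -170 (v = -158 - 1*12 = -158 - 12 = -170)
Q(-9) - 170*v = 19 - 170*(-170) = 19 + 28900 = 28919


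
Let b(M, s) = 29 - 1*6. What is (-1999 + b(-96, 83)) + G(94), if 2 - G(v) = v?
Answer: -2068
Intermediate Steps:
b(M, s) = 23 (b(M, s) = 29 - 6 = 23)
G(v) = 2 - v
(-1999 + b(-96, 83)) + G(94) = (-1999 + 23) + (2 - 1*94) = -1976 + (2 - 94) = -1976 - 92 = -2068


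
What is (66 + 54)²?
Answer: 14400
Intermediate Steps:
(66 + 54)² = 120² = 14400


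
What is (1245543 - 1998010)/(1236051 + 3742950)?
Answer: -752467/4979001 ≈ -0.15113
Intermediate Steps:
(1245543 - 1998010)/(1236051 + 3742950) = -752467/4979001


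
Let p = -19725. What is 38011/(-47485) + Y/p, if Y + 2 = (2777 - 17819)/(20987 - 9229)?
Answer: -881392916542/1101303222675 ≈ -0.80032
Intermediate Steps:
Y = -19279/5879 (Y = -2 + (2777 - 17819)/(20987 - 9229) = -2 - 15042/11758 = -2 - 15042*1/11758 = -2 - 7521/5879 = -19279/5879 ≈ -3.2793)
38011/(-47485) + Y/p = 38011/(-47485) - 19279/5879/(-19725) = 38011*(-1/47485) - 19279/5879*(-1/19725) = -38011/47485 + 19279/115963275 = -881392916542/1101303222675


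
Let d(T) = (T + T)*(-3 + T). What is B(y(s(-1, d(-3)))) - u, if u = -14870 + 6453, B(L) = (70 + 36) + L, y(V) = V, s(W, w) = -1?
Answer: 8522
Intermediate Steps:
d(T) = 2*T*(-3 + T) (d(T) = (2*T)*(-3 + T) = 2*T*(-3 + T))
B(L) = 106 + L
u = -8417
B(y(s(-1, d(-3)))) - u = (106 - 1) - 1*(-8417) = 105 + 8417 = 8522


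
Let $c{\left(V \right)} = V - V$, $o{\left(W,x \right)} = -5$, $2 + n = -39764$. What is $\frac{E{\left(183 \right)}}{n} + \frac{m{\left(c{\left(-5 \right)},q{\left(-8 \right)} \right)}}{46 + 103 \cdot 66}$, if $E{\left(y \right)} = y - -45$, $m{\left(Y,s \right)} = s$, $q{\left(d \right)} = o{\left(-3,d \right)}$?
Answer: $- \frac{14909}{2306428} \approx -0.0064641$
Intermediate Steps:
$n = -39766$ ($n = -2 - 39764 = -39766$)
$q{\left(d \right)} = -5$
$c{\left(V \right)} = 0$
$E{\left(y \right)} = 45 + y$ ($E{\left(y \right)} = y + 45 = 45 + y$)
$\frac{E{\left(183 \right)}}{n} + \frac{m{\left(c{\left(-5 \right)},q{\left(-8 \right)} \right)}}{46 + 103 \cdot 66} = \frac{45 + 183}{-39766} - \frac{5}{46 + 103 \cdot 66} = 228 \left(- \frac{1}{39766}\right) - \frac{5}{46 + 6798} = - \frac{114}{19883} - \frac{5}{6844} = - \frac{14909}{2306428}$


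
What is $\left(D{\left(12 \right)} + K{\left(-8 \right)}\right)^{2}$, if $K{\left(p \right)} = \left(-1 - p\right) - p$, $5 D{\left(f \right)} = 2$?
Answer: $\frac{5929}{25} \approx 237.16$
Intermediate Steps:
$D{\left(f \right)} = \frac{2}{5}$ ($D{\left(f \right)} = \frac{1}{5} \cdot 2 = \frac{2}{5}$)
$K{\left(p \right)} = -1 - 2 p$
$\left(D{\left(12 \right)} + K{\left(-8 \right)}\right)^{2} = \left(\frac{2}{5} - -15\right)^{2} = \left(\frac{2}{5} + \left(-1 + 16\right)\right)^{2} = \left(\frac{2}{5} + 15\right)^{2} = \left(\frac{77}{5}\right)^{2} = \frac{5929}{25}$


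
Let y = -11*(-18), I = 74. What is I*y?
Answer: 14652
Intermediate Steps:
y = 198
I*y = 74*198 = 14652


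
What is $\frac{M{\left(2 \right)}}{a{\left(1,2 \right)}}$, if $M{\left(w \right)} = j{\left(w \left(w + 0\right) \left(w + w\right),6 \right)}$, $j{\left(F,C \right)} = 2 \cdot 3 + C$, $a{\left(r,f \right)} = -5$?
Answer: $- \frac{12}{5} \approx -2.4$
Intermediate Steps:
$j{\left(F,C \right)} = 6 + C$
$M{\left(w \right)} = 12$ ($M{\left(w \right)} = 6 + 6 = 12$)
$\frac{M{\left(2 \right)}}{a{\left(1,2 \right)}} = \frac{12}{-5} = 12 \left(- \frac{1}{5}\right) = - \frac{12}{5}$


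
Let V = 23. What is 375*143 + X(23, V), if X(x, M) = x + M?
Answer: 53671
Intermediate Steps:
X(x, M) = M + x
375*143 + X(23, V) = 375*143 + (23 + 23) = 53625 + 46 = 53671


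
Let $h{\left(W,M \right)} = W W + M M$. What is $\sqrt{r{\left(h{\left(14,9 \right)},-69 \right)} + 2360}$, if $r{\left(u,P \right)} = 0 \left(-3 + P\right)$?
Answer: $2 \sqrt{590} \approx 48.58$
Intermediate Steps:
$h{\left(W,M \right)} = M^{2} + W^{2}$ ($h{\left(W,M \right)} = W^{2} + M^{2} = M^{2} + W^{2}$)
$r{\left(u,P \right)} = 0$
$\sqrt{r{\left(h{\left(14,9 \right)},-69 \right)} + 2360} = \sqrt{0 + 2360} = \sqrt{2360} = 2 \sqrt{590}$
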